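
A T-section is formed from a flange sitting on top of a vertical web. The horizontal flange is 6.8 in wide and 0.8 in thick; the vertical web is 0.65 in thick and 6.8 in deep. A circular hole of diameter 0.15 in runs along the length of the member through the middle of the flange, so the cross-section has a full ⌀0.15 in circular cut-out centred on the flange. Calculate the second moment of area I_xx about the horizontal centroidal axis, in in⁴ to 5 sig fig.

I_xx ≈ 52.484 in⁴

Treat the section as a set of non-overlapping primitives; coordinates are from the bounding-box lower-left.
Flange: 6.8 × 0.8, A = 5.44 in², y = 7.2 in, Ī = 0.2901333 in⁴.
Web: 0.65 × 6.8, A = 4.42 in², y = 3.4 in, Ī = 17.03173 in⁴.
Hole (subtracted): ⌀0.15, A = 0.01767146 in², y = 7.2 in, Ī = 0.00002485049 in⁴.
Centroid: ȳ = ΣA·y / ΣA = 5.493493 in.
Transfer each piece to the horizontal centroidal axis using Ī + A·d² with d = y − 5.493493:
  flange: d = 1.706507 in → contributes +16.13231 in⁴
  web: d = -2.093493 in → contributes +36.40333 in⁴
  hole: d = 1.706507 in → contributes −0.05148706 in⁴
Total I = 52.48415 in⁴.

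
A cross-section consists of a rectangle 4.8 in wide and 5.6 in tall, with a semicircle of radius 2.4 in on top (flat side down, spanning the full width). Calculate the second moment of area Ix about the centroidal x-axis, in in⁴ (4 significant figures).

Break the section into simple shapes (no overlaps), measuring from the bottom-left corner of the bounding box.
Rectangular body: 4.8 × 5.6, A = 26.88 in², y = 2.8 in, Ī = 70.2464 in⁴.
Semicircular cap: semicircle r = 2.4, A = 9.04779 in², y = 6.61859 in, Ī = 3.64147 in⁴.
Centroid: ȳ = ΣA·y / ΣA = 3.76165 in.
Transfer each piece to the centroidal x-axis using Ī + A·d² with d = y − 3.76165:
  rectangular body: d = -0.961646 in → contributes +95.104 in⁴
  semicircular cap: d = 2.85695 in → contributes +77.4908 in⁴
Total I = 172.595 in⁴.

Ix ≈ 172.6 in⁴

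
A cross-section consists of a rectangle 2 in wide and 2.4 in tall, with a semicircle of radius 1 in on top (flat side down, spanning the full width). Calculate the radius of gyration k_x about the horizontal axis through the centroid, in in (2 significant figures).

Break the section into simple shapes (no overlaps), measuring from the bottom-left corner of the bounding box.
Rectangular body: 2 × 2.4, A = 4.8 in², y = 1.2 in, Ī = 2.304 in⁴.
Semicircular cap: semicircle r = 1, A = 1.571 in², y = 2.824 in, Ī = 0.1098 in⁴.
Centroid: ȳ = ΣA·y / ΣA = 1.601 in.
Transfer each piece to the horizontal axis through the centroid using Ī + A·d² with d = y − 1.601:
  rectangular body: d = -0.4005 in → contributes +3.074 in⁴
  semicircular cap: d = 1.224 in → contributes +2.463 in⁴
Total I = 5.537 in⁴.
Radius of gyration: k = √(I/A) = √(5.537 / 6.371) = 0.9322 in.

k_x ≈ 0.93 in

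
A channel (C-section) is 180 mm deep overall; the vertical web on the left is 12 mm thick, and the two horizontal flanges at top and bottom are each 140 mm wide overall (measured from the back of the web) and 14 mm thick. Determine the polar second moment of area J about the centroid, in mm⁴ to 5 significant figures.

Decompose the section into non-overlapping parts with the origin at the bottom-left of its bounding rectangle.
Web: 12 × 180, A = 2 160 mm², y = 90 mm, Ī = 5 832 000 mm⁴.
Top flange (beyond web): 128 × 14, A = 1 792 mm², y = 173 mm, Ī = 29269.33 mm⁴.
Bottom flange (beyond web): 128 × 14, A = 1 792 mm², y = 7 mm, Ī = 29269.33 mm⁴.
By symmetry the centroid is at mid-height, ȳ = 90 mm.
Transfer each piece to the centroidal x-axis using Ī + A·d² with d = y − 90:
  web: d = 0 mm → contributes +5 832 000 mm⁴
  top flange (beyond web): d = 83 mm → contributes +12 374 357 mm⁴
  bottom flange (beyond web): d = -83 mm → contributes +12 374 357 mm⁴
Total I = 30 580 715 mm⁴.
For the y-axis: x̄ = 49.67688 mm.
Repeating about the centroidal y-axis gives I_y = 11 523 219 mm⁴.
Polar second moment: J = I_x + I_y = 42 103 934 mm⁴.

J ≈ 4.2104 × 10⁷ mm⁴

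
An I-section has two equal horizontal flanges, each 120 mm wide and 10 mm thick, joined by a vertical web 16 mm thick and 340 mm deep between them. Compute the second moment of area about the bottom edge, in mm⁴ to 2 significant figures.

I_base ≈ 3.8 × 10⁸ mm⁴

Treat the section as a set of non-overlapping primitives; coordinates are from the bounding-box lower-left.
Bottom flange: 120 × 10, A = 1 200 mm², y = 5 mm, Ī = 10 000 mm⁴.
Web: 16 × 340, A = 5 440 mm², y = 180 mm, Ī = 52 405 333 mm⁴.
Top flange: 120 × 10, A = 1 200 mm², y = 355 mm, Ī = 10 000 mm⁴.
Transfer each piece to the bottom edge using Ī + A·d² with d = y − 0:
  bottom flange: d = 5 mm → contributes +40 000 mm⁴
  web: d = 180 mm → contributes +228 661 333 mm⁴
  top flange: d = 355 mm → contributes +151 240 000 mm⁴
Total I = 379 941 333 mm⁴.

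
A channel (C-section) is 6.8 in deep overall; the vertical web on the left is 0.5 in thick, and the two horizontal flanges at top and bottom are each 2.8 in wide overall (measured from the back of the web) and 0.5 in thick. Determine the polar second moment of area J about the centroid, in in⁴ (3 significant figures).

Break the section into simple shapes (no overlaps), measuring from the bottom-left corner of the bounding box.
Web: 0.5 × 6.8, A = 3.4 in², y = 3.4 in, Ī = 13.101 in⁴.
Top flange (beyond web): 2.3 × 0.5, A = 1.15 in², y = 6.55 in, Ī = 0.023958 in⁴.
Bottom flange (beyond web): 2.3 × 0.5, A = 1.15 in², y = 0.25 in, Ī = 0.023958 in⁴.
By symmetry the centroid is at mid-height, ȳ = 3.4 in.
Transfer each piece to the centroidal x-axis using Ī + A·d² with d = y − 3.4:
  web: d = 0 in → contributes +13.101 in⁴
  top flange (beyond web): d = 3.15 in → contributes +11.435 in⁴
  bottom flange (beyond web): d = -3.15 in → contributes +11.435 in⁴
Total I = 35.971 in⁴.
For the y-axis: x̄ = 0.81491 in.
Repeating about the centroidal y-axis gives I_y = 3.7737 in⁴.
Polar second moment: J = I_x + I_y = 39.745 in⁴.

J ≈ 39.7 in⁴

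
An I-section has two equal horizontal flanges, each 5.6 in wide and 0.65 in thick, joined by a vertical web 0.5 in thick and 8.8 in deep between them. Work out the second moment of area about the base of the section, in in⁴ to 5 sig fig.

I_base ≈ 489.05 in⁴

Treat the section as a set of non-overlapping primitives; coordinates are from the bounding-box lower-left.
Bottom flange: 5.6 × 0.65, A = 3.64 in², y = 0.325 in, Ī = 0.1281583 in⁴.
Web: 0.5 × 8.8, A = 4.4 in², y = 5.05 in, Ī = 28.39467 in⁴.
Top flange: 5.6 × 0.65, A = 3.64 in², y = 9.775 in, Ī = 0.1281583 in⁴.
Transfer each piece to a horizontal axis along the bottom face using Ī + A·d² with d = y − 0:
  bottom flange: d = 0.325 in → contributes +0.5126333 in⁴
  web: d = 5.05 in → contributes +140.6057 in⁴
  top flange: d = 9.775 in → contributes +347.9324 in⁴
Total I = 489.0507 in⁴.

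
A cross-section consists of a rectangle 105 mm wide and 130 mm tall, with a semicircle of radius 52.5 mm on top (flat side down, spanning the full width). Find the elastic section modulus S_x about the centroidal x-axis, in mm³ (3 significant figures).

S_x ≈ 4.67 × 10⁵ mm³

Break the section into simple shapes (no overlaps), measuring from the bottom-left corner of the bounding box.
Rectangular body: 105 × 130, A = 13 650 mm², y = 65 mm, Ī = 19 223 750 mm⁴.
Semicircular cap: semicircle r = 52.5, A = 4329.5 mm², y = 152.28 mm, Ī = 833 814 mm⁴.
Centroid: ȳ = ΣA·y / ΣA = 86.018 mm.
Transfer each piece to the centroidal x-axis using Ī + A·d² with d = y − 86.018:
  rectangular body: d = -21.018 mm → contributes +25 253 515 mm⁴
  semicircular cap: d = 66.264 mm → contributes +19 844 357 mm⁴
Total I = 45 097 872 mm⁴.
Extreme fibre distance c = 96.482 mm; S = I/c = 467 421 mm³.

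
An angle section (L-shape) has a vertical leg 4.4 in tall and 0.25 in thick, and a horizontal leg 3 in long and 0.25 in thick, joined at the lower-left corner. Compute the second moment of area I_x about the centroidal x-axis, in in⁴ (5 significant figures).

Split into non-overlapping primitives; take the origin at the lower-left of the bounding box.
Vertical leg: 0.25 × 4.4, A = 1.1 in², y = 2.2 in, Ī = 1.774667 in⁴.
Horizontal leg (remainder): 2.75 × 0.25, A = 0.6875 in², y = 0.125 in, Ī = 0.003580729 in⁴.
Centroid: ȳ = ΣA·y / ΣA = 1.401923 in.
Transfer each piece to the centroidal x-axis using Ī + A·d² with d = y − 1.401923:
  vertical leg: d = 0.7980769 in → contributes +2.475286 in⁴
  horizontal leg (remainder): d = -1.276923 in → contributes +1.124572 in⁴
Total I = 3.599858 in⁴.

I_x ≈ 3.5999 in⁴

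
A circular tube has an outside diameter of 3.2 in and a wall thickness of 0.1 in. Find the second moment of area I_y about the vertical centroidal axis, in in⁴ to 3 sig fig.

I_y ≈ 1.17 in⁴

Split into non-overlapping primitives; take the origin at the lower-left of the bounding box.
Outer circle: ⌀3.2, A = 8.0425 in², x = 1.6 in, Ī = 5.1472 in⁴.
Bore (subtracted): ⌀3, A = 7.0686 in², x = 1.6 in, Ī = 3.9761 in⁴.
By symmetry the centroid is at mid-width, x̄ = 1.6 in.
All pieces are centred on the vertical centroidal axis, so I = ΣĪ (holes subtracted) = 1.1711 in⁴.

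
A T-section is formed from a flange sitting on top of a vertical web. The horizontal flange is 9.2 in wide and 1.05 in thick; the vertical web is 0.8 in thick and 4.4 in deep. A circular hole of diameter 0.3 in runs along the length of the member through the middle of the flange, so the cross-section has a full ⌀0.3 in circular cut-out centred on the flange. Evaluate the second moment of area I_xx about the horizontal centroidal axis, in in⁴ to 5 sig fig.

Treat the section as a set of non-overlapping primitives; coordinates are from the bounding-box lower-left.
Flange: 9.2 × 1.05, A = 9.66 in², y = 4.925 in, Ī = 0.8875125 in⁴.
Web: 0.8 × 4.4, A = 3.52 in², y = 2.2 in, Ī = 5.678933 in⁴.
Hole (subtracted): ⌀0.3, A = 0.07068583 in², y = 4.925 in, Ī = 0.0003976078 in⁴.
Centroid: ȳ = ΣA·y / ΣA = 4.193306 in.
Transfer each piece to the horizontal centroidal axis using Ī + A·d² with d = y − 4.193306:
  flange: d = 0.7316935 in → contributes +6.059239 in⁴
  web: d = -1.993306 in → contributes +19.66485 in⁴
  hole: d = 0.7316935 in → contributes −0.03824106 in⁴
Total I = 25.68584 in⁴.

I_xx ≈ 25.686 in⁴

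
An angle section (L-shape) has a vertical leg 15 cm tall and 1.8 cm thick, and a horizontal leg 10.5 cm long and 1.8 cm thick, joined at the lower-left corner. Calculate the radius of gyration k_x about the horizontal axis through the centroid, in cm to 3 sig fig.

Break the section into simple shapes (no overlaps), measuring from the bottom-left corner of the bounding box.
Vertical leg: 1.8 × 15, A = 27 cm², y = 7.5 cm, Ī = 506.25 cm⁴.
Horizontal leg (remainder): 8.7 × 1.8, A = 15.66 cm², y = 0.9 cm, Ī = 4.2282 cm⁴.
Centroid: ȳ = ΣA·y / ΣA = 5.0772 cm.
Transfer each piece to the horizontal axis through the centroid using Ī + A·d² with d = y − 5.0772:
  vertical leg: d = 2.4228 cm → contributes +664.74 cm⁴
  horizontal leg (remainder): d = -4.1772 cm → contributes +277.48 cm⁴
Total I = 942.22 cm⁴.
Radius of gyration: k = √(I/A) = √(942.22 / 42.66) = 4.6996 cm.

k_x ≈ 4.70 cm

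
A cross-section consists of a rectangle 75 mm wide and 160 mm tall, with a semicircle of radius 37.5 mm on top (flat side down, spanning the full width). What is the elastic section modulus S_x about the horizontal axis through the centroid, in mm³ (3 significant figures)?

S_x ≈ 4.19 × 10⁵ mm³

Treat the section as a set of non-overlapping primitives; coordinates are from the bounding-box lower-left.
Rectangular body: 75 × 160, A = 12 000 mm², y = 80 mm, Ī = 25 600 000 mm⁴.
Semicircular cap: semicircle r = 37.5, A = 2208.9 mm², y = 175.92 mm, Ī = 217 049 mm⁴.
Centroid: ȳ = ΣA·y / ΣA = 94.911 mm.
Transfer each piece to the horizontal axis through the centroid using Ī + A·d² with d = y − 94.911:
  rectangular body: d = -14.911 mm → contributes +28 268 091 mm⁴
  semicircular cap: d = 81.004 mm → contributes +14 711 426 mm⁴
Total I = 42 979 517 mm⁴.
Extreme fibre distance c = 102.59 mm; S = I/c = 418 949 mm³.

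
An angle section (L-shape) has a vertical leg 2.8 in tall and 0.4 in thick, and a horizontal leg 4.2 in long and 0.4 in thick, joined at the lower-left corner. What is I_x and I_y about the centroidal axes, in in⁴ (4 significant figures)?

I_x ≈ 1.681 in⁴, I_y ≈ 4.688 in⁴

Split into non-overlapping primitives; take the origin at the lower-left of the bounding box.
Vertical leg: 0.4 × 2.8, A = 1.12 in², y = 1.4 in, Ī = 0.731733 in⁴.
Horizontal leg (remainder): 3.8 × 0.4, A = 1.52 in², y = 0.2 in, Ī = 0.0202667 in⁴.
Centroid: ȳ = ΣA·y / ΣA = 0.709091 in.
Transfer each piece to the centroidal x-axis using Ī + A·d² with d = y − 0.709091:
  vertical leg: d = 0.690909 in → contributes +1.26637 in⁴
  horizontal leg (remainder): d = -0.509091 in → contributes +0.41421 in⁴
Total I = 1.68058 in⁴.
For the y-axis: x̄ = 1.40909 in.
Repeating about the centroidal y-axis gives I_y = 4.68778 in⁴.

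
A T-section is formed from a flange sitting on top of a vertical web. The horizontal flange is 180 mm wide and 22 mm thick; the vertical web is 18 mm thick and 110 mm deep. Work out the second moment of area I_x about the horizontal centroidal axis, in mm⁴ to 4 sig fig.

I_x ≈ 7.906 × 10⁶ mm⁴

Treat the section as a set of non-overlapping primitives; coordinates are from the bounding-box lower-left.
Flange: 180 × 22, A = 3 960 mm², y = 121 mm, Ī = 159 720 mm⁴.
Web: 18 × 110, A = 1 980 mm², y = 55 mm, Ī = 1 996 500 mm⁴.
Centroid: ȳ = ΣA·y / ΣA = 99 mm.
Transfer each piece to the horizontal centroidal axis using Ī + A·d² with d = y − 99:
  flange: d = 22 mm → contributes +2 076 360 mm⁴
  web: d = -44 mm → contributes +5 829 780 mm⁴
Total I = 7 906 140 mm⁴.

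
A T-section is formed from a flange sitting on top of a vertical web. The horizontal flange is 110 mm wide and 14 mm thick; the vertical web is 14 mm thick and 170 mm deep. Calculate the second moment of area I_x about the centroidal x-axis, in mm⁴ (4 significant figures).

Treat the section as a set of non-overlapping primitives; coordinates are from the bounding-box lower-left.
Flange: 110 × 14, A = 1 540 mm², y = 177 mm, Ī = 25153.3 mm⁴.
Web: 14 × 170, A = 2 380 mm², y = 85 mm, Ī = 5 731 833 mm⁴.
Centroid: ȳ = ΣA·y / ΣA = 121.143 mm.
Transfer each piece to the centroidal x-axis using Ī + A·d² with d = y − 121.143:
  flange: d = 55.8571 mm → contributes +4 829 985 mm⁴
  web: d = -36.1429 mm → contributes +8 840 842 mm⁴
Total I = 13 670 827 mm⁴.

I_x ≈ 1.367 × 10⁷ mm⁴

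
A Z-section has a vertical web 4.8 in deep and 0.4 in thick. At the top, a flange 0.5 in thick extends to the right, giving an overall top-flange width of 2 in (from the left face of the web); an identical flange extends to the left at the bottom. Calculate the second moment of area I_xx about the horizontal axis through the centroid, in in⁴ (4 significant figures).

I_xx ≈ 11.12 in⁴

Split into non-overlapping primitives; take the origin at the lower-left of the bounding box.
Web: 0.4 × 4.8, A = 1.92 in², y = 2.4 in, Ī = 3.6864 in⁴.
Top flange (beyond web): 1.6 × 0.5, A = 0.8 in², y = 4.55 in, Ī = 0.0166667 in⁴.
Bottom flange (beyond web): 1.6 × 0.5, A = 0.8 in², y = 0.25 in, Ī = 0.0166667 in⁴.
Centroid: ȳ = ΣA·y / ΣA = 2.4 in.
Transfer each piece to the horizontal axis through the centroid using Ī + A·d² with d = y − 2.4:
  web: d = 0 in → contributes +3.6864 in⁴
  top flange (beyond web): d = 2.15 in → contributes +3.71467 in⁴
  bottom flange (beyond web): d = -2.15 in → contributes +3.71467 in⁴
Total I = 11.1157 in⁴.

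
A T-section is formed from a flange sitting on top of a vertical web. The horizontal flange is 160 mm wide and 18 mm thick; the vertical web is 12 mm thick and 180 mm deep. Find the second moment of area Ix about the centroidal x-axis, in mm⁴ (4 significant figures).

Decompose the section into non-overlapping parts with the origin at the bottom-left of its bounding rectangle.
Flange: 160 × 18, A = 2 880 mm², y = 189 mm, Ī = 77 760 mm⁴.
Web: 12 × 180, A = 2 160 mm², y = 90 mm, Ī = 5 832 000 mm⁴.
Centroid: ȳ = ΣA·y / ΣA = 146.571 mm.
Transfer each piece to the centroidal x-axis using Ī + A·d² with d = y − 146.571:
  flange: d = 42.4286 mm → contributes +5 262 289 mm⁴
  web: d = -56.5714 mm → contributes +12 744 705 mm⁴
Total I = 18 006 994 mm⁴.

Ix ≈ 1.801 × 10⁷ mm⁴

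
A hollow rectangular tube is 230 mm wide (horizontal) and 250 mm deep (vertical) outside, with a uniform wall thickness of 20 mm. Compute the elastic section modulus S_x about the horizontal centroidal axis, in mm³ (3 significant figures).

S_x ≈ 1.22 × 10⁶ mm³

Break the section into simple shapes (no overlaps), measuring from the bottom-left corner of the bounding box.
Outer rectangle: 230 × 250, A = 57 500 mm², y = 125 mm, Ī = 299 479 167 mm⁴.
Inner void (subtracted): 190 × 210, A = 39 900 mm², y = 125 mm, Ī = 146 632 500 mm⁴.
By symmetry the centroid is at mid-height, ȳ = 125 mm.
All pieces are centred on the horizontal centroidal axis, so I = ΣĪ (holes subtracted) = 152 846 667 mm⁴.
Extreme fibre distance c = 125 mm; S = I/c = 1 222 773 mm³.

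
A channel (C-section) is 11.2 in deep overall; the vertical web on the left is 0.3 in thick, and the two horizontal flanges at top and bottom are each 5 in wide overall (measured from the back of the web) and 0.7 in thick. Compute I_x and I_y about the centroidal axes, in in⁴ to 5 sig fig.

I_x ≈ 216.75 in⁴, I_y ≈ 26.039 in⁴

Treat the section as a set of non-overlapping primitives; coordinates are from the bounding-box lower-left.
Web: 0.3 × 11.2, A = 3.36 in², y = 5.6 in, Ī = 35.1232 in⁴.
Top flange (beyond web): 4.7 × 0.7, A = 3.29 in², y = 10.85 in, Ī = 0.1343417 in⁴.
Bottom flange (beyond web): 4.7 × 0.7, A = 3.29 in², y = 0.35 in, Ī = 0.1343417 in⁴.
By symmetry the centroid is at mid-height, ȳ = 5.6 in.
Transfer each piece to the centroidal x-axis using Ī + A·d² with d = y − 5.6:
  web: d = 0 in → contributes +35.1232 in⁴
  top flange (beyond web): d = 5.25 in → contributes +90.81497 in⁴
  bottom flange (beyond web): d = -5.25 in → contributes +90.81497 in⁴
Total I = 216.7531 in⁴.
For the y-axis: x̄ = 1.80493 in.
Repeating about the centroidal y-axis gives I_y = 26.03929 in⁴.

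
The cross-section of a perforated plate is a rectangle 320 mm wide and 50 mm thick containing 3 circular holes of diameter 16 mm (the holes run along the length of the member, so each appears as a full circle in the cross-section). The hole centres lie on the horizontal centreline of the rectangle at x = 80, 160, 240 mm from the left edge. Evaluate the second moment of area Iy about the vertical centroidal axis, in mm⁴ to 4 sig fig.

Split into non-overlapping primitives; take the origin at the lower-left of the bounding box.
Plate: 320 × 50, A = 16 000 mm², x = 160 mm, Ī = 136 533 333 mm⁴.
Hole 1 (subtracted): ⌀16, A = 201.062 mm², x = 80 mm, Ī = 3216.99 mm⁴.
Hole 2 (subtracted): ⌀16, A = 201.062 mm², x = 160 mm, Ī = 3216.99 mm⁴.
Hole 3 (subtracted): ⌀16, A = 201.062 mm², x = 240 mm, Ī = 3216.99 mm⁴.
By symmetry the centroid is at mid-width, x̄ = 160 mm.
Transfer each piece to the vertical centroidal axis using Ī + A·d² with d = x − 160:
  plate: d = 0 mm → contributes +136 533 333 mm⁴
  hole 1: d = -80 mm → contributes −1 290 013 mm⁴
  hole 2: d = 0 mm → contributes −3216.99 mm⁴
  hole 3: d = 80 mm → contributes −1 290 013 mm⁴
Total I = 133 950 090 mm⁴.

Iy ≈ 1.340 × 10⁸ mm⁴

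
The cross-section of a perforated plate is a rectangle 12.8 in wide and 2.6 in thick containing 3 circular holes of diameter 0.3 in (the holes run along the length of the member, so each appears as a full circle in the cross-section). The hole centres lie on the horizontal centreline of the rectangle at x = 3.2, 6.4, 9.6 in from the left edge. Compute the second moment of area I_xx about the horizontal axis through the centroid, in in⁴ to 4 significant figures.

Treat the section as a set of non-overlapping primitives; coordinates are from the bounding-box lower-left.
Plate: 12.8 × 2.6, A = 33.28 in², y = 1.3 in, Ī = 18.7477 in⁴.
Hole 1 (subtracted): ⌀0.3, A = 0.0706858 in², y = 1.3 in, Ī = 0.000397608 in⁴.
Hole 2 (subtracted): ⌀0.3, A = 0.0706858 in², y = 1.3 in, Ī = 0.000397608 in⁴.
Hole 3 (subtracted): ⌀0.3, A = 0.0706858 in², y = 1.3 in, Ī = 0.000397608 in⁴.
By symmetry the centroid is at mid-height, ȳ = 1.3 in.
All pieces are centred on the horizontal axis through the centroid, so I = ΣĪ (holes subtracted) = 18.7465 in⁴.

I_xx ≈ 18.75 in⁴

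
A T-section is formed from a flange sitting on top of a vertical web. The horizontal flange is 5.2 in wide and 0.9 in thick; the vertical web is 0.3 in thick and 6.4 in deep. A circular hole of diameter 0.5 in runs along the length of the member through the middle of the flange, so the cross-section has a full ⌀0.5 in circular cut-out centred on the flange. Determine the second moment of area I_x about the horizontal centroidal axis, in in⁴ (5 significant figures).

I_x ≈ 24.776 in⁴

Break the section into simple shapes (no overlaps), measuring from the bottom-left corner of the bounding box.
Flange: 5.2 × 0.9, A = 4.68 in², y = 6.85 in, Ī = 0.3159 in⁴.
Web: 0.3 × 6.4, A = 1.92 in², y = 3.2 in, Ī = 6.5536 in⁴.
Hole (subtracted): ⌀0.5, A = 0.1963495 in², y = 6.85 in, Ī = 0.003067962 in⁴.
Centroid: ȳ = ΣA·y / ΣA = 5.755624 in.
Transfer each piece to the horizontal centroidal axis using Ī + A·d² with d = y − 5.755624:
  flange: d = 1.094376 in → contributes +5.920941 in⁴
  web: d = -2.555624 in → contributes +19.09353 in⁴
  hole: d = 1.094376 in → contributes −0.2382276 in⁴
Total I = 24.77625 in⁴.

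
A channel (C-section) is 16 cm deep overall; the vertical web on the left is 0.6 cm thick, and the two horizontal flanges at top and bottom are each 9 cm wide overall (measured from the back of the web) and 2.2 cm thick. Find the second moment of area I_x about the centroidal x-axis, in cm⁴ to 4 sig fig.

Break the section into simple shapes (no overlaps), measuring from the bottom-left corner of the bounding box.
Web: 0.6 × 16, A = 9.6 cm², y = 8 cm, Ī = 204.8 cm⁴.
Top flange (beyond web): 8.4 × 2.2, A = 18.48 cm², y = 14.9 cm, Ī = 7.4536 cm⁴.
Bottom flange (beyond web): 8.4 × 2.2, A = 18.48 cm², y = 1.1 cm, Ī = 7.4536 cm⁴.
By symmetry the centroid is at mid-height, ȳ = 8 cm.
Transfer each piece to the centroidal x-axis using Ī + A·d² with d = y − 8:
  web: d = 0 cm → contributes +204.8 cm⁴
  top flange (beyond web): d = 6.9 cm → contributes +887.286 cm⁴
  bottom flange (beyond web): d = -6.9 cm → contributes +887.286 cm⁴
Total I = 1979.37 cm⁴.

I_x ≈ 1979 cm⁴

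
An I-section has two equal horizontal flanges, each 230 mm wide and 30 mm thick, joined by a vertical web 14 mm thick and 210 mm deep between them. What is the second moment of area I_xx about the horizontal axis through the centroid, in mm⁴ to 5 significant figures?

Treat the section as a set of non-overlapping primitives; coordinates are from the bounding-box lower-left.
Bottom flange: 230 × 30, A = 6 900 mm², y = 15 mm, Ī = 517 500 mm⁴.
Web: 14 × 210, A = 2 940 mm², y = 135 mm, Ī = 10 804 500 mm⁴.
Top flange: 230 × 30, A = 6 900 mm², y = 255 mm, Ī = 517 500 mm⁴.
By symmetry the centroid is at mid-height, ȳ = 135 mm.
Transfer each piece to the horizontal axis through the centroid using Ī + A·d² with d = y − 135:
  bottom flange: d = -120 mm → contributes +99 877 500 mm⁴
  web: d = 0 mm → contributes +10 804 500 mm⁴
  top flange: d = 120 mm → contributes +99 877 500 mm⁴
Total I = 210 559 500 mm⁴.

I_xx ≈ 2.1056 × 10⁸ mm⁴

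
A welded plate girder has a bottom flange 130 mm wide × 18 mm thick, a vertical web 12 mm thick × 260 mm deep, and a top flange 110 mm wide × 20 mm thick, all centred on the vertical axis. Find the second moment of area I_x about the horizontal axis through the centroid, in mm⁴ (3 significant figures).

Decompose the section into non-overlapping parts with the origin at the bottom-left of its bounding rectangle.
Bottom plate: 130 × 18, A = 2 340 mm², y = 9 mm, Ī = 63 180 mm⁴.
Web plate: 12 × 260, A = 3 120 mm², y = 148 mm, Ī = 17 576 000 mm⁴.
Top plate: 110 × 20, A = 2 200 mm², y = 288 mm, Ī = 73 333 mm⁴.
Centroid: ȳ = ΣA·y / ΣA = 145.75 mm.
Transfer each piece to the horizontal axis through the centroid using Ī + A·d² with d = y − 145.75:
  bottom plate: d = -136.75 mm → contributes +43 820 408 mm⁴
  web plate: d = 2.2533 mm → contributes +17 591 841 mm⁴
  top plate: d = 142.25 mm → contributes +44 592 514 mm⁴
Total I = 106 004 762 mm⁴.

I_x ≈ 1.06 × 10⁸ mm⁴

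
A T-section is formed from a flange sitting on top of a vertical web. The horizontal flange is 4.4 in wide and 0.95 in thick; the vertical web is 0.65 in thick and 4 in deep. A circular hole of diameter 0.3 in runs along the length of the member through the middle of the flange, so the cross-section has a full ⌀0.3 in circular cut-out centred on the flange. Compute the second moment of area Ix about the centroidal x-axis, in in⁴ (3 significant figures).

Ix ≈ 13.5 in⁴

Treat the section as a set of non-overlapping primitives; coordinates are from the bounding-box lower-left.
Flange: 4.4 × 0.95, A = 4.18 in², y = 4.475 in, Ī = 0.31437 in⁴.
Web: 0.65 × 4, A = 2.6 in², y = 2 in, Ī = 3.4667 in⁴.
Hole (subtracted): ⌀0.3, A = 0.070686 in², y = 4.475 in, Ī = 0.00039761 in⁴.
Centroid: ȳ = ΣA·y / ΣA = 3.5159 in.
Transfer each piece to the centroidal x-axis using Ī + A·d² with d = y − 3.5159:
  flange: d = 0.95911 in → contributes +4.1596 in⁴
  web: d = -1.5159 in → contributes +9.4412 in⁴
  hole: d = 0.95911 in → contributes −0.065422 in⁴
Total I = 13.535 in⁴.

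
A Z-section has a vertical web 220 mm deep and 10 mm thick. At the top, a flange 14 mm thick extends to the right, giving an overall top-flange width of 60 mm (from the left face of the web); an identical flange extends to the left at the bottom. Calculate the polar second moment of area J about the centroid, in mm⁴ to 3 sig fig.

J ≈ 2.53 × 10⁷ mm⁴

Decompose the section into non-overlapping parts with the origin at the bottom-left of its bounding rectangle.
Web: 10 × 220, A = 2 200 mm², y = 110 mm, Ī = 8 873 333 mm⁴.
Top flange (beyond web): 50 × 14, A = 700 mm², y = 213 mm, Ī = 11 433 mm⁴.
Bottom flange (beyond web): 50 × 14, A = 700 mm², y = 7 mm, Ī = 11 433 mm⁴.
Centroid: ȳ = ΣA·y / ΣA = 110 mm.
Transfer each piece to the centroidal x-axis using Ī + A·d² with d = y − 110:
  web: d = 0 mm → contributes +8 873 333 mm⁴
  top flange (beyond web): d = 103 mm → contributes +7 437 733 mm⁴
  bottom flange (beyond web): d = -103 mm → contributes +7 437 733 mm⁴
Total I = 23 748 800 mm⁴.
For the y-axis: x̄ = 55 mm.
Repeating about the centroidal y-axis gives I_y = 1 570 000 mm⁴.
Polar second moment: J = I_x + I_y = 25 318 800 mm⁴.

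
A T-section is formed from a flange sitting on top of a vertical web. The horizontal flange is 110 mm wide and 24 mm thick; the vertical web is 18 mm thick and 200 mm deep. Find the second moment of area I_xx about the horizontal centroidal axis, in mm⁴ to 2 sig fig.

I_xx ≈ 3.1 × 10⁷ mm⁴

Treat the section as a set of non-overlapping primitives; coordinates are from the bounding-box lower-left.
Flange: 110 × 24, A = 2 640 mm², y = 212 mm, Ī = 126 720 mm⁴.
Web: 18 × 200, A = 3 600 mm², y = 100 mm, Ī = 12 000 000 mm⁴.
Centroid: ȳ = ΣA·y / ΣA = 147.4 mm.
Transfer each piece to the horizontal centroidal axis using Ī + A·d² with d = y − 147.4:
  flange: d = 64.62 mm → contributes +11 149 111 mm⁴
  web: d = -47.38 mm → contributes +20 083 086 mm⁴
Total I = 31 232 197 mm⁴.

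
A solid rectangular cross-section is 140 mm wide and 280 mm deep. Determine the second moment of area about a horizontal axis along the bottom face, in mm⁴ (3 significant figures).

The section: 140 × 280, A = 39 200 mm², y = 140 mm, Ī = 256 106 667 mm⁴.
Transfer it to the base of the section using Ī + A·d² with d = y − 0:
  the section: d = 140 mm → contributes +1 024 426 667 mm⁴
Total I = 1 024 426 667 mm⁴.

I_base ≈ 1.02 × 10⁹ mm⁴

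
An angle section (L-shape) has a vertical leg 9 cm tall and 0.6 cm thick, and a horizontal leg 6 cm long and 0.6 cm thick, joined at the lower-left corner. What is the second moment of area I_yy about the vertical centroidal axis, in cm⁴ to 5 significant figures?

I_yy ≈ 26.260 cm⁴

Treat the section as a set of non-overlapping primitives; coordinates are from the bounding-box lower-left.
Vertical leg: 0.6 × 9, A = 5.4 cm², x = 0.3 cm, Ī = 0.162 cm⁴.
Horizontal leg (remainder): 5.4 × 0.6, A = 3.24 cm², x = 3.3 cm, Ī = 7.8732 cm⁴.
Centroid: x̄ = ΣA·x / ΣA = 1.425 cm.
Transfer each piece to the vertical centroidal axis using Ī + A·d² with d = x − 1.425:
  vertical leg: d = -1.125 cm → contributes +6.996375 cm⁴
  horizontal leg (remainder): d = 1.875 cm → contributes +19.26383 cm⁴
Total I = 26.2602 cm⁴.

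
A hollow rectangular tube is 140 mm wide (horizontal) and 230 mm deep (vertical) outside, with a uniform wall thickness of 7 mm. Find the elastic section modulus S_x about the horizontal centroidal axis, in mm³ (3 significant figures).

S_x ≈ 3.14 × 10⁵ mm³

Decompose the section into non-overlapping parts with the origin at the bottom-left of its bounding rectangle.
Outer rectangle: 140 × 230, A = 32 200 mm², y = 115 mm, Ī = 141 948 333 mm⁴.
Inner void (subtracted): 126 × 216, A = 27 216 mm², y = 115 mm, Ī = 105 815 808 mm⁴.
By symmetry the centroid is at mid-height, ȳ = 115 mm.
All pieces are centred on the horizontal centroidal axis, so I = ΣĪ (holes subtracted) = 36 132 525 mm⁴.
Extreme fibre distance c = 115 mm; S = I/c = 314 196 mm³.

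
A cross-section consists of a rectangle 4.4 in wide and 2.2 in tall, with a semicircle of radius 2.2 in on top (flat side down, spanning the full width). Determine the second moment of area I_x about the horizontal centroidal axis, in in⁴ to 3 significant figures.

I_x ≈ 24.1 in⁴

Decompose the section into non-overlapping parts with the origin at the bottom-left of its bounding rectangle.
Rectangular body: 4.4 × 2.2, A = 9.68 in², y = 1.1 in, Ī = 3.9043 in⁴.
Semicircular cap: semicircle r = 2.2, A = 7.6027 in², y = 3.1337 in, Ī = 2.5711 in⁴.
Centroid: ȳ = ΣA·y / ΣA = 1.9946 in.
Transfer each piece to the horizontal centroidal axis using Ī + A·d² with d = y − 1.9946:
  rectangular body: d = -0.89463 in → contributes +11.652 in⁴
  semicircular cap: d = 1.1391 in → contributes +12.436 in⁴
Total I = 24.087 in⁴.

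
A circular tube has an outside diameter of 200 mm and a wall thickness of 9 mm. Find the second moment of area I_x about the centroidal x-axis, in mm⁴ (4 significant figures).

I_x ≈ 2.468 × 10⁷ mm⁴

Treat the section as a set of non-overlapping primitives; coordinates are from the bounding-box lower-left.
Outer circle: ⌀200, A = 31415.9 mm², y = 100 mm, Ī = 78 539 816 mm⁴.
Bore (subtracted): ⌀182, A = 26015.5 mm², y = 100 mm, Ī = 53 858 648 mm⁴.
By symmetry the centroid is at mid-height, ȳ = 100 mm.
All pieces are centred on the centroidal x-axis, so I = ΣĪ (holes subtracted) = 24 681 168 mm⁴.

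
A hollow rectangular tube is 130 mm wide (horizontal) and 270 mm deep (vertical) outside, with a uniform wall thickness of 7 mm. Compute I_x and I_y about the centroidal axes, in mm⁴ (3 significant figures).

I_x ≈ 5.11 × 10⁷ mm⁴, I_y ≈ 1.61 × 10⁷ mm⁴

Treat the section as a set of non-overlapping primitives; coordinates are from the bounding-box lower-left.
Outer rectangle: 130 × 270, A = 35 100 mm², y = 135 mm, Ī = 213 232 500 mm⁴.
Inner void (subtracted): 116 × 256, A = 29 696 mm², y = 135 mm, Ī = 162 179 755 mm⁴.
By symmetry the centroid is at mid-height, ȳ = 135 mm.
All pieces are centred on the centroidal x-axis, so I = ΣĪ (holes subtracted) = 51 052 745 mm⁴.
Repeating about the centroidal y-axis gives I_y = 16 133 385 mm⁴.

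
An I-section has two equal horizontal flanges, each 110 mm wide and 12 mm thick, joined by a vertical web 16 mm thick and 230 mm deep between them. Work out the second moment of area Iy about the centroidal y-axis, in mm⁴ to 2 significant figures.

Treat the section as a set of non-overlapping primitives; coordinates are from the bounding-box lower-left.
Bottom flange: 110 × 12, A = 1 320 mm², x = 55 mm, Ī = 1 331 000 mm⁴.
Web: 16 × 230, A = 3 680 mm², x = 55 mm, Ī = 78 507 mm⁴.
Top flange: 110 × 12, A = 1 320 mm², x = 55 mm, Ī = 1 331 000 mm⁴.
By symmetry the centroid is at mid-width, x̄ = 55 mm.
All pieces are centred on the centroidal y-axis, so I = ΣĪ = 2 740 507 mm⁴.

Iy ≈ 2.7 × 10⁶ mm⁴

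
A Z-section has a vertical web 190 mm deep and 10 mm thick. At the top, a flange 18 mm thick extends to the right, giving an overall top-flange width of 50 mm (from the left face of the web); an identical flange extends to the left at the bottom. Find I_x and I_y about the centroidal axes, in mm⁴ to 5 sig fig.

I_x ≈ 1.6405 × 10⁷ mm⁴, I_y ≈ 1.1078 × 10⁶ mm⁴

Treat the section as a set of non-overlapping primitives; coordinates are from the bounding-box lower-left.
Web: 10 × 190, A = 1 900 mm², y = 95 mm, Ī = 5 715 833 mm⁴.
Top flange (beyond web): 40 × 18, A = 720 mm², y = 181 mm, Ī = 19 440 mm⁴.
Bottom flange (beyond web): 40 × 18, A = 720 mm², y = 9 mm, Ī = 19 440 mm⁴.
Centroid: ȳ = ΣA·y / ΣA = 95 mm.
Transfer each piece to the centroidal x-axis using Ī + A·d² with d = y − 95:
  web: d = 0 mm → contributes +5 715 833 mm⁴
  top flange (beyond web): d = 86 mm → contributes +5 344 560 mm⁴
  bottom flange (beyond web): d = -86 mm → contributes +5 344 560 mm⁴
Total I = 16 404 953 mm⁴.
For the y-axis: x̄ = 45 mm.
Repeating about the centroidal y-axis gives I_y = 1 107 833 mm⁴.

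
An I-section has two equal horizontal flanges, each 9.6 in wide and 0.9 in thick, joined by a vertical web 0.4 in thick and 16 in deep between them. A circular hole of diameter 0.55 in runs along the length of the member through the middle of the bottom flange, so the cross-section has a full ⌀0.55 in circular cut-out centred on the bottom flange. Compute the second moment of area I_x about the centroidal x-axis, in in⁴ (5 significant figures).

I_x ≈ 1354.4 in⁴

Decompose the section into non-overlapping parts with the origin at the bottom-left of its bounding rectangle.
Bottom flange: 9.6 × 0.9, A = 8.64 in², y = 0.45 in, Ī = 0.5832 in⁴.
Web: 0.4 × 16, A = 6.4 in², y = 8.9 in, Ī = 136.5333 in⁴.
Top flange: 9.6 × 0.9, A = 8.64 in², y = 17.35 in, Ī = 0.5832 in⁴.
Hole (subtracted): ⌀0.55, A = 0.2375829 in², y = 0.45 in, Ī = 0.004491803 in⁴.
Centroid: ȳ = ΣA·y / ΣA = 8.985639 in.
Transfer each piece to the centroidal x-axis using Ī + A·d² with d = y − 8.985639:
  bottom flange: d = -8.535639 in → contributes +630.0688 in⁴
  web: d = -0.0856386 in → contributes +136.5803 in⁴
  top flange: d = 8.364361 in → contributes +605.0596 in⁴
  hole: d = -8.535639 in → contributes −17.3141 in⁴
Total I = 1354.394 in⁴.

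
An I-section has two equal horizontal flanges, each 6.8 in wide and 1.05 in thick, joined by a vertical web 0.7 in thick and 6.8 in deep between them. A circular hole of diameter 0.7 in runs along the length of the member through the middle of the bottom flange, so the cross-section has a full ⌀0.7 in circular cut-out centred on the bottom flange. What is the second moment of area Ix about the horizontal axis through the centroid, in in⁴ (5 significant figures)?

Ix ≈ 233.58 in⁴

Split into non-overlapping primitives; take the origin at the lower-left of the bounding box.
Bottom flange: 6.8 × 1.05, A = 7.14 in², y = 0.525 in, Ī = 0.6559875 in⁴.
Web: 0.7 × 6.8, A = 4.76 in², y = 4.45 in, Ī = 18.34187 in⁴.
Top flange: 6.8 × 1.05, A = 7.14 in², y = 8.375 in, Ī = 0.6559875 in⁴.
Hole (subtracted): ⌀0.7, A = 0.3848451 in², y = 0.525 in, Ī = 0.01178588 in⁴.
Centroid: ȳ = ΣA·y / ΣA = 4.53097 in.
Transfer each piece to the horizontal axis through the centroid using Ī + A·d² with d = y − 4.53097:
  bottom flange: d = -4.00597 in → contributes +115.2373 in⁴
  web: d = -0.08097049 in → contributes +18.37307 in⁴
  top flange: d = 3.84403 in → contributes +106.1606 in⁴
  hole: d = -4.00597 in → contributes −6.187703 in⁴
Total I = 233.5833 in⁴.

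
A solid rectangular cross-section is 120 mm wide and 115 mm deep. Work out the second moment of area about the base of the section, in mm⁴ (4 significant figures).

I_base ≈ 6.084 × 10⁷ mm⁴

The section: 120 × 115, A = 13 800 mm², y = 57.5 mm, Ī = 15 208 750 mm⁴.
Transfer it to the base of the section using Ī + A·d² with d = y − 0:
  the section: d = 57.5 mm → contributes +60 835 000 mm⁴
Total I = 60 835 000 mm⁴.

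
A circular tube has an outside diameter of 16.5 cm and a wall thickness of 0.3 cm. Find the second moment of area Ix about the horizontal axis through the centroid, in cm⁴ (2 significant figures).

Ix ≈ 500 cm⁴

Decompose the section into non-overlapping parts with the origin at the bottom-left of its bounding rectangle.
Outer circle: ⌀16.5, A = 213.8 cm², y = 8.25 cm, Ī = 3 638 cm⁴.
Bore (subtracted): ⌀15.9, A = 198.6 cm², y = 8.25 cm, Ī = 3 137 cm⁴.
By symmetry the centroid is at mid-height, ȳ = 8.25 cm.
All pieces are centred on the horizontal axis through the centroid, so I = ΣĪ (holes subtracted) = 501 cm⁴.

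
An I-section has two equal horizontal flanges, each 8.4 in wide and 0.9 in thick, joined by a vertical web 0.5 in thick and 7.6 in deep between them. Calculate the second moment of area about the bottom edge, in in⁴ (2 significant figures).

I_base ≈ 710 in⁴

Split into non-overlapping primitives; take the origin at the lower-left of the bounding box.
Bottom flange: 8.4 × 0.9, A = 7.56 in², y = 0.45 in, Ī = 0.5103 in⁴.
Web: 0.5 × 7.6, A = 3.8 in², y = 4.7 in, Ī = 18.29 in⁴.
Top flange: 8.4 × 0.9, A = 7.56 in², y = 8.95 in, Ī = 0.5103 in⁴.
Transfer each piece to the base of the section using Ī + A·d² with d = y − 0:
  bottom flange: d = 0.45 in → contributes +2.041 in⁴
  web: d = 4.7 in → contributes +102.2 in⁴
  top flange: d = 8.95 in → contributes +606.1 in⁴
Total I = 710.4 in⁴.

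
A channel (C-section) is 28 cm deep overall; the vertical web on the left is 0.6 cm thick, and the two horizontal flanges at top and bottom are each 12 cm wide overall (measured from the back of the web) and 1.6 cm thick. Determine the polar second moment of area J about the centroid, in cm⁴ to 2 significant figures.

J ≈ 8300 cm⁴

Split into non-overlapping primitives; take the origin at the lower-left of the bounding box.
Web: 0.6 × 28, A = 16.8 cm², y = 14 cm, Ī = 1 098 cm⁴.
Top flange (beyond web): 11.4 × 1.6, A = 18.24 cm², y = 27.2 cm, Ī = 3.891 cm⁴.
Bottom flange (beyond web): 11.4 × 1.6, A = 18.24 cm², y = 0.8 cm, Ī = 3.891 cm⁴.
By symmetry the centroid is at mid-height, ȳ = 14 cm.
Transfer each piece to the centroidal x-axis using Ī + A·d² with d = y − 14:
  web: d = 0 cm → contributes +1 098 cm⁴
  top flange (beyond web): d = 13.2 cm → contributes +3 182 cm⁴
  bottom flange (beyond web): d = -13.2 cm → contributes +3 182 cm⁴
Total I = 7 462 cm⁴.
For the y-axis: x̄ = 4.408 cm.
Repeating about the centroidal y-axis gives I_y = 809.7 cm⁴.
Polar second moment: J = I_x + I_y = 8 271 cm⁴.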